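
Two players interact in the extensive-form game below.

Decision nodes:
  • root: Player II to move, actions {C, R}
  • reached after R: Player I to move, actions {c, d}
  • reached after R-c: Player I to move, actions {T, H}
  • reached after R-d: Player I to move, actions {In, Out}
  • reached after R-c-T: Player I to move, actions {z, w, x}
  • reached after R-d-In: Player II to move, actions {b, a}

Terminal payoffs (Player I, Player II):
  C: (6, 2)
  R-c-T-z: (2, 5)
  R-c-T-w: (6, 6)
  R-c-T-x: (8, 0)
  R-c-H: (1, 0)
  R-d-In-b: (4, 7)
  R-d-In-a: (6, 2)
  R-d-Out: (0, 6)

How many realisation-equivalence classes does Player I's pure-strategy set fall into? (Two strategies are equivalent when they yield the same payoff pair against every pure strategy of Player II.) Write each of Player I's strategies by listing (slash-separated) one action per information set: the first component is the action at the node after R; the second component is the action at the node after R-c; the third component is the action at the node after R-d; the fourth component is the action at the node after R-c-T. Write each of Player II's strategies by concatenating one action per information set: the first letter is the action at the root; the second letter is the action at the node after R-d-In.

6

Player I has 24 pure strategies: c/T/In/z, c/T/In/w, c/T/In/x, c/T/Out/z, c/T/Out/w, c/T/Out/x, c/H/In/z, c/H/In/w, c/H/In/x, c/H/Out/z, c/H/Out/w, c/H/Out/x, d/T/In/z, d/T/In/w, d/T/In/x, d/T/Out/z, d/T/Out/w, d/T/Out/x, d/H/In/z, d/H/In/w, d/H/In/x, d/H/Out/z, d/H/Out/w, d/H/Out/x. Columns: Cb, Ca, Rb, Ra.
{c/T/In/z, c/T/Out/z} → row (6,2) (6,2) (2,5) (2,5)
{c/T/In/w, c/T/Out/w} → row (6,2) (6,2) (6,6) (6,6)
{c/T/In/x, c/T/Out/x} → row (6,2) (6,2) (8,0) (8,0)
{c/H/In/z, c/H/In/w, c/H/In/x, c/H/Out/z, c/H/Out/w, c/H/Out/x} → row (6,2) (6,2) (1,0) (1,0)
{d/T/In/z, d/T/In/w, d/T/In/x, d/H/In/z, d/H/In/w, d/H/In/x} → row (6,2) (6,2) (4,7) (6,2)
{d/T/Out/z, d/T/Out/w, d/T/Out/x, d/H/Out/z, d/H/Out/w, d/H/Out/x} → row (6,2) (6,2) (0,6) (0,6)
That's 6 distinct rows out of 24 strategies.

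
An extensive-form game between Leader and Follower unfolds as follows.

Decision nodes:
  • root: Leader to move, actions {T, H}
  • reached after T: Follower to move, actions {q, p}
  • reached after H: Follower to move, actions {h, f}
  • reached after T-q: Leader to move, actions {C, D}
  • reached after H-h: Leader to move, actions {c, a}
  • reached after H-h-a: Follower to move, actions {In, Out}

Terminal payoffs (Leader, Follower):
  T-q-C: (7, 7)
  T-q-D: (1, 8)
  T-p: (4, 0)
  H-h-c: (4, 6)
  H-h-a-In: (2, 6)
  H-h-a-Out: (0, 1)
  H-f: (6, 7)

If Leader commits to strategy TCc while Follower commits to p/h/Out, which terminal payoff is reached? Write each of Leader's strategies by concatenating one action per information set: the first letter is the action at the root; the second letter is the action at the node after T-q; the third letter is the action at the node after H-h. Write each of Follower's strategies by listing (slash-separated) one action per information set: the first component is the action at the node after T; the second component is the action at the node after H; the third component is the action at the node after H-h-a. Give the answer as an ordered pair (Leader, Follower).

Trace the play path from the root:
  Leader plays T
  Follower plays p at [T]
→ terminal payoff (4, 0).
(Leader's choice at the node after T-q is never reached on this path, so it doesn't affect the outcome.)

(4, 0)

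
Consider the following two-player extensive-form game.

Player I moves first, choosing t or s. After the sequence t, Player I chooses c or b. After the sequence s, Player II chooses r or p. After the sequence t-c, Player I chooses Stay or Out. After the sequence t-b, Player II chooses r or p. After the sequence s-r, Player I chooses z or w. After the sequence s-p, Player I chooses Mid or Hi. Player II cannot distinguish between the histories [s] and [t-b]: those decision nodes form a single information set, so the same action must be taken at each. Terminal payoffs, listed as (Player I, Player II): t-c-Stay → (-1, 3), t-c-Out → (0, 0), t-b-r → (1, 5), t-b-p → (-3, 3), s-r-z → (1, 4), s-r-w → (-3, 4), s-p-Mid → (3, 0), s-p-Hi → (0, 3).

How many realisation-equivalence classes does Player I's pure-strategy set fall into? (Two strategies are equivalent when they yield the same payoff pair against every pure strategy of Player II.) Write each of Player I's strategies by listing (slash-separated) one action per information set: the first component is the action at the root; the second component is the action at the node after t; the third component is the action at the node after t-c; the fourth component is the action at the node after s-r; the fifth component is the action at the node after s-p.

7

Player I has 32 pure strategies: t/c/Stay/z/Mid, t/c/Stay/z/Hi, t/c/Stay/w/Mid, t/c/Stay/w/Hi, t/c/Out/z/Mid, t/c/Out/z/Hi, t/c/Out/w/Mid, t/c/Out/w/Hi, t/b/Stay/z/Mid, t/b/Stay/z/Hi, t/b/Stay/w/Mid, t/b/Stay/w/Hi, t/b/Out/z/Mid, t/b/Out/z/Hi, t/b/Out/w/Mid, t/b/Out/w/Hi, s/c/Stay/z/Mid, s/c/Stay/z/Hi, s/c/Stay/w/Mid, s/c/Stay/w/Hi, s/c/Out/z/Mid, s/c/Out/z/Hi, s/c/Out/w/Mid, s/c/Out/w/Hi, s/b/Stay/z/Mid, s/b/Stay/z/Hi, s/b/Stay/w/Mid, s/b/Stay/w/Hi, s/b/Out/z/Mid, s/b/Out/z/Hi, s/b/Out/w/Mid, s/b/Out/w/Hi. Columns: r, p.
{t/c/Stay/z/Mid, t/c/Stay/z/Hi, t/c/Stay/w/Mid, t/c/Stay/w/Hi} → row (-1,3) (-1,3)
{t/c/Out/z/Mid, t/c/Out/z/Hi, t/c/Out/w/Mid, t/c/Out/w/Hi} → row (0,0) (0,0)
{t/b/Stay/z/Mid, t/b/Stay/z/Hi, t/b/Stay/w/Mid, t/b/Stay/w/Hi, t/b/Out/z/Mid, t/b/Out/z/Hi, t/b/Out/w/Mid, t/b/Out/w/Hi} → row (1,5) (-3,3)
{s/c/Stay/z/Mid, s/c/Out/z/Mid, s/b/Stay/z/Mid, s/b/Out/z/Mid} → row (1,4) (3,0)
{s/c/Stay/z/Hi, s/c/Out/z/Hi, s/b/Stay/z/Hi, s/b/Out/z/Hi} → row (1,4) (0,3)
{s/c/Stay/w/Mid, s/c/Out/w/Mid, s/b/Stay/w/Mid, s/b/Out/w/Mid} → row (-3,4) (3,0)
{s/c/Stay/w/Hi, s/c/Out/w/Hi, s/b/Stay/w/Hi, s/b/Out/w/Hi} → row (-3,4) (0,3)
That's 7 distinct rows out of 32 strategies.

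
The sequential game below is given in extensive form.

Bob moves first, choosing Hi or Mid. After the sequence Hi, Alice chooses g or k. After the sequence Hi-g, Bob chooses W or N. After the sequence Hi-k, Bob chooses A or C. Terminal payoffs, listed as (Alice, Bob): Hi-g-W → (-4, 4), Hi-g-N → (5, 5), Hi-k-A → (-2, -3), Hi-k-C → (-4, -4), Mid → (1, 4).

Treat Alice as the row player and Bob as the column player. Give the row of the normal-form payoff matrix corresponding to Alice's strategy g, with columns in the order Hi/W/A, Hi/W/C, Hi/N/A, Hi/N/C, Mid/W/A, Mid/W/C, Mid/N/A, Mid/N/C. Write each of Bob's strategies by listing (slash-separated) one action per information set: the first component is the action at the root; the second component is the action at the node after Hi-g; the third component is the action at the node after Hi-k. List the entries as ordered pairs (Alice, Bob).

vs Hi/W/A: Bob plays Hi → Alice plays g at [Hi] → Bob plays W at [Hi-g] → (-4, 4)
vs Hi/W/C: Bob plays Hi → Alice plays g at [Hi] → Bob plays W at [Hi-g] → (-4, 4)
vs Hi/N/A: Bob plays Hi → Alice plays g at [Hi] → Bob plays N at [Hi-g] → (5, 5)
vs Hi/N/C: Bob plays Hi → Alice plays g at [Hi] → Bob plays N at [Hi-g] → (5, 5)
vs Mid/W/A: Bob plays Mid → (1, 4)
vs Mid/W/C: Bob plays Mid → (1, 4)
vs Mid/N/A: Bob plays Mid → (1, 4)
vs Mid/N/C: Bob plays Mid → (1, 4)

(-4,4) (-4,4) (5,5) (5,5) (1,4) (1,4) (1,4) (1,4)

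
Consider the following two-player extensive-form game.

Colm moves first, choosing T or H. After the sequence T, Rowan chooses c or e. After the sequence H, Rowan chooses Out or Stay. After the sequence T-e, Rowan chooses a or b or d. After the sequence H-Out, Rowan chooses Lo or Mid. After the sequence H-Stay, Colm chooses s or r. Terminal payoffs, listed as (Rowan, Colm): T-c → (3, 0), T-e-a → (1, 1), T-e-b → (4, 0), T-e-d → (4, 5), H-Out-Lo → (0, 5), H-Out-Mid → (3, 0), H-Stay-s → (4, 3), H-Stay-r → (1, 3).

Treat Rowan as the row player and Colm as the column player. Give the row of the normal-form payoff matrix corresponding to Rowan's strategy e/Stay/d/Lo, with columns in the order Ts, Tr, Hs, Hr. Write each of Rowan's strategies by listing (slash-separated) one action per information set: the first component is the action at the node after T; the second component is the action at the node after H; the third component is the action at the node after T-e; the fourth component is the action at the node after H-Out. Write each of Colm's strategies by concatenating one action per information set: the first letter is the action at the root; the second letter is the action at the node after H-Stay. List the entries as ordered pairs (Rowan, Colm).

vs Ts: Colm plays T → Rowan plays e at [T] → Rowan plays d at [T-e] → (4, 5)
vs Tr: Colm plays T → Rowan plays e at [T] → Rowan plays d at [T-e] → (4, 5)
vs Hs: Colm plays H → Rowan plays Stay at [H] → Colm plays s at [H-Stay] → (4, 3)
vs Hr: Colm plays H → Rowan plays Stay at [H] → Colm plays r at [H-Stay] → (1, 3)

(4,5) (4,5) (4,3) (1,3)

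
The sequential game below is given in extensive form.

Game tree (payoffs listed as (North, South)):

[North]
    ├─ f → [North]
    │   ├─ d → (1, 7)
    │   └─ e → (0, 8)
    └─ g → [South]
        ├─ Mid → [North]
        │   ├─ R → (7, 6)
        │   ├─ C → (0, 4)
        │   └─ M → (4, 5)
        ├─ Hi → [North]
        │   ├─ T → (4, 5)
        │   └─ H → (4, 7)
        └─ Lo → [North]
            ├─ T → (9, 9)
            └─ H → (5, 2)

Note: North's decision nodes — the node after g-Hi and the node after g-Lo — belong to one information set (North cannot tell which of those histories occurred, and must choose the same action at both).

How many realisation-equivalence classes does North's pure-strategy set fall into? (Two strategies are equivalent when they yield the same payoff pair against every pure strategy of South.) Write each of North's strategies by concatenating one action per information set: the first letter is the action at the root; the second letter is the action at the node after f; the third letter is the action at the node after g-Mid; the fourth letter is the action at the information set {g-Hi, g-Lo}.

North has 24 pure strategies: fdRT, fdRH, fdCT, fdCH, fdMT, fdMH, feRT, feRH, feCT, feCH, feMT, feMH, gdRT, gdRH, gdCT, gdCH, gdMT, gdMH, geRT, geRH, geCT, geCH, geMT, geMH. Columns: Mid, Hi, Lo.
{fdRT, fdRH, fdCT, fdCH, fdMT, fdMH} → row (1,7) (1,7) (1,7)
{feRT, feRH, feCT, feCH, feMT, feMH} → row (0,8) (0,8) (0,8)
{gdRT, geRT} → row (7,6) (4,5) (9,9)
{gdRH, geRH} → row (7,6) (4,7) (5,2)
{gdCT, geCT} → row (0,4) (4,5) (9,9)
{gdCH, geCH} → row (0,4) (4,7) (5,2)
{gdMT, geMT} → row (4,5) (4,5) (9,9)
{gdMH, geMH} → row (4,5) (4,7) (5,2)
That's 8 distinct rows out of 24 strategies.

8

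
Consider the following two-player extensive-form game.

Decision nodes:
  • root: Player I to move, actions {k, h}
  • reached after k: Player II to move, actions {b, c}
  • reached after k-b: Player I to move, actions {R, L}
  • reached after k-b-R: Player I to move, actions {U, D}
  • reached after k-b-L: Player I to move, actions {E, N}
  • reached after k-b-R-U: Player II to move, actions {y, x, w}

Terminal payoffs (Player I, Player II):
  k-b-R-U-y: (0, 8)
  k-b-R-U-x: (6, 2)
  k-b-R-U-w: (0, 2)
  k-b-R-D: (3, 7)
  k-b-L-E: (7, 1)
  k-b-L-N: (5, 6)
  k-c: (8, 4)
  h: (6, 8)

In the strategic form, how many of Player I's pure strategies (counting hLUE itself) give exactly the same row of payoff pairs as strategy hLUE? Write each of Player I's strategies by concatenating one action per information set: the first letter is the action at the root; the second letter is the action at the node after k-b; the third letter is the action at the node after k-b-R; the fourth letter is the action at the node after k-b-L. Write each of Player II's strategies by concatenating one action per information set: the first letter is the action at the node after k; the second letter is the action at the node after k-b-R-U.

8

Row for hLUE (columns by, bx, bw, cy, cx, cw): (6,8) (6,8) (6,8) (6,8) (6,8) (6,8).
Under hLUE, Player I's choice at the node after k-b and at the node after k-b-R and at the node after k-b-L can never be reached regardless of what Player II does, so varying those choices leaves every outcome unchanged.
Holding the reachable choices fixed and varying the unreachable ones freely already gives 2 × 2 × 2 = 8 equivalent strategies.
No other strategy reproduces this row, so those 8 are the full class: hRUE, hRUN, hRDE, hRDN, hLUE, hLUN, hLDE, hLDN.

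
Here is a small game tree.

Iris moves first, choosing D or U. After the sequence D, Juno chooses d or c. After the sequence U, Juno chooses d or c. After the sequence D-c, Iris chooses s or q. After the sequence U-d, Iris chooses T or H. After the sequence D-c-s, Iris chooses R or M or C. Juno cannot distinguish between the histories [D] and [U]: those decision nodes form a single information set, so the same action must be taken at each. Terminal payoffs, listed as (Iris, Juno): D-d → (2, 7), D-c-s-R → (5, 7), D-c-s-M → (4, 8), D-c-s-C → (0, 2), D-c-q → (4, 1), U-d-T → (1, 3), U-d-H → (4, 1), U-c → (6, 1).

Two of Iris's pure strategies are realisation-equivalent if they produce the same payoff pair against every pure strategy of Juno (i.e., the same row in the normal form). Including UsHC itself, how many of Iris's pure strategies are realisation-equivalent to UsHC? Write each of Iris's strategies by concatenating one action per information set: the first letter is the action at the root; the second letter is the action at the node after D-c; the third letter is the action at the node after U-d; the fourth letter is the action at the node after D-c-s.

Row for UsHC (columns d, c): (4,1) (6,1).
Under UsHC, Iris's choice at the node after D-c and at the node after D-c-s can never be reached regardless of what Juno does, so varying those choices leaves every outcome unchanged.
Holding the reachable choices fixed and varying the unreachable ones freely already gives 2 × 3 = 6 equivalent strategies.
No other strategy reproduces this row, so those 6 are the full class: UsHR, UsHM, UsHC, UqHR, UqHM, UqHC.

6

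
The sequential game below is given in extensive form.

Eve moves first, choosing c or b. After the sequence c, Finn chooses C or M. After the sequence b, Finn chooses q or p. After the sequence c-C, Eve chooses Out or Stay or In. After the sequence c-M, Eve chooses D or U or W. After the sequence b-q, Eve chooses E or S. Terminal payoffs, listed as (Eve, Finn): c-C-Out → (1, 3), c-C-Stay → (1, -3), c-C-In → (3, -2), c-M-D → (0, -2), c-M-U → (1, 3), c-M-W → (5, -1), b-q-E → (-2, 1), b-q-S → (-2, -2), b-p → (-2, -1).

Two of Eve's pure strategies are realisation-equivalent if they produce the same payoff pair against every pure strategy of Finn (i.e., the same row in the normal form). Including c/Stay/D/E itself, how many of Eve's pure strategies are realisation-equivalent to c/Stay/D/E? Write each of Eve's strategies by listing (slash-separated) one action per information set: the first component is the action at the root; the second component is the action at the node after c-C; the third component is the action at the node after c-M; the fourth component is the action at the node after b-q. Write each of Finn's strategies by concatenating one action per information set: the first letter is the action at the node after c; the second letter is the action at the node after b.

2

Row for c/Stay/D/E (columns Cq, Cp, Mq, Mp): (1,-3) (1,-3) (0,-2) (0,-2).
Under c/Stay/D/E, Eve's choice at the node after b-q can never be reached regardless of what Finn does, so varying those choices leaves every outcome unchanged.
Holding the reachable choices fixed and varying the unreachable one freely already gives 2 equivalent strategies.
No other strategy reproduces this row, so those 2 are the full class: c/Stay/D/E, c/Stay/D/S.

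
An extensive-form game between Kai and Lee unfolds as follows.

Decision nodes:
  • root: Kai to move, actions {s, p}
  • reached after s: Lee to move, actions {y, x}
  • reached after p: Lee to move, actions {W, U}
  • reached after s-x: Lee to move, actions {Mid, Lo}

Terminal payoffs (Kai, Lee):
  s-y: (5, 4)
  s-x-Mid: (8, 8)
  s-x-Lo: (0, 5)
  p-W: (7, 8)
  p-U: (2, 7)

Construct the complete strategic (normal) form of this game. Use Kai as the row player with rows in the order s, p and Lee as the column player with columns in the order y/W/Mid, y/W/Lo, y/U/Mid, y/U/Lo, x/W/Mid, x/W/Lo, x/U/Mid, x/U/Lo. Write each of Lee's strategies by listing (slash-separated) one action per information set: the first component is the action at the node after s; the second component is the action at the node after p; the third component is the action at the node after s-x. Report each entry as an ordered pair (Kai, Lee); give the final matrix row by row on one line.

s: (5,4) (5,4) (5,4) (5,4) (8,8) (0,5) (8,8) (0,5) | p: (7,8) (7,8) (2,7) (2,7) (7,8) (7,8) (2,7) (2,7)

Row s: y/W/Mid→(5,4), y/W/Lo→(5,4), y/U/Mid→(5,4), y/U/Lo→(5,4), x/W/Mid→(8,8), x/W/Lo→(0,5), x/U/Mid→(8,8), x/U/Lo→(0,5)
Row p: y/W/Mid→(7,8), y/W/Lo→(7,8), y/U/Mid→(2,7), y/U/Lo→(2,7), x/W/Mid→(7,8), x/W/Lo→(7,8), x/U/Mid→(2,7), x/U/Lo→(2,7)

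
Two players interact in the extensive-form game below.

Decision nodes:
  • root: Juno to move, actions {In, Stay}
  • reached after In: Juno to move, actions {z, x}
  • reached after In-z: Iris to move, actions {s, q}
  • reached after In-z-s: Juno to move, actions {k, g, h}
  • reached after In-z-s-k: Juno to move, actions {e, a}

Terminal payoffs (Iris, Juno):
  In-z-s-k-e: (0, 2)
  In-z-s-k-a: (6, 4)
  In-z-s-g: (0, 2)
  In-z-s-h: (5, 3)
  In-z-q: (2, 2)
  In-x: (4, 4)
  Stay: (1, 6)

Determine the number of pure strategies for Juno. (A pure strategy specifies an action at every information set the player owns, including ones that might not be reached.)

Juno owns the root with actions {In, Stay} — two choices.
Juno owns the node after In with actions {z, x} — two choices.
Juno owns the node after In-z-s with actions {k, g, h} — three choices.
Juno owns the node after In-z-s-k with actions {e, a} — two choices.
A pure strategy fixes one action at each information set independently, so the count is the product 2 × 2 × 3 × 2 = 24.
(For reference, Iris has 2 pure strategies, giving a 24×2 normal-form matrix.)

24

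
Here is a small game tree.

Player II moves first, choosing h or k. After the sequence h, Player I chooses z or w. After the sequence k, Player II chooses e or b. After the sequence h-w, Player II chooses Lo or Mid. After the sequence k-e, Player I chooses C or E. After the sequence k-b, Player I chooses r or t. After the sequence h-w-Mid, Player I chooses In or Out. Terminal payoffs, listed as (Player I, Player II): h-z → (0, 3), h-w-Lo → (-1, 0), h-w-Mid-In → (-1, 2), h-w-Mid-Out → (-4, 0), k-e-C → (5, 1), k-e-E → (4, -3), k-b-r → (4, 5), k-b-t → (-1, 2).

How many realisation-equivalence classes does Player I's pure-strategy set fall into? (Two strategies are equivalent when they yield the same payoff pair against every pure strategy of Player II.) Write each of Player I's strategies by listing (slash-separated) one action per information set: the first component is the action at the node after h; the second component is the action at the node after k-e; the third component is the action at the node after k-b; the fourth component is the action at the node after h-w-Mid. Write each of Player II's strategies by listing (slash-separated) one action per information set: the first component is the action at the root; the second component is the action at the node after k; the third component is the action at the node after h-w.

Player I has 16 pure strategies: z/C/r/In, z/C/r/Out, z/C/t/In, z/C/t/Out, z/E/r/In, z/E/r/Out, z/E/t/In, z/E/t/Out, w/C/r/In, w/C/r/Out, w/C/t/In, w/C/t/Out, w/E/r/In, w/E/r/Out, w/E/t/In, w/E/t/Out. Columns: h/e/Lo, h/e/Mid, h/b/Lo, h/b/Mid, k/e/Lo, k/e/Mid, k/b/Lo, k/b/Mid.
{z/C/r/In, z/C/r/Out} → row (0,3) (0,3) (0,3) (0,3) (5,1) (5,1) (4,5) (4,5)
{z/C/t/In, z/C/t/Out} → row (0,3) (0,3) (0,3) (0,3) (5,1) (5,1) (-1,2) (-1,2)
{z/E/r/In, z/E/r/Out} → row (0,3) (0,3) (0,3) (0,3) (4,-3) (4,-3) (4,5) (4,5)
{z/E/t/In, z/E/t/Out} → row (0,3) (0,3) (0,3) (0,3) (4,-3) (4,-3) (-1,2) (-1,2)
{w/C/r/In} → row (-1,0) (-1,2) (-1,0) (-1,2) (5,1) (5,1) (4,5) (4,5)
{w/C/r/Out} → row (-1,0) (-4,0) (-1,0) (-4,0) (5,1) (5,1) (4,5) (4,5)
{w/C/t/In} → row (-1,0) (-1,2) (-1,0) (-1,2) (5,1) (5,1) (-1,2) (-1,2)
{w/C/t/Out} → row (-1,0) (-4,0) (-1,0) (-4,0) (5,1) (5,1) (-1,2) (-1,2)
{w/E/r/In} → row (-1,0) (-1,2) (-1,0) (-1,2) (4,-3) (4,-3) (4,5) (4,5)
{w/E/r/Out} → row (-1,0) (-4,0) (-1,0) (-4,0) (4,-3) (4,-3) (4,5) (4,5)
{w/E/t/In} → row (-1,0) (-1,2) (-1,0) (-1,2) (4,-3) (4,-3) (-1,2) (-1,2)
{w/E/t/Out} → row (-1,0) (-4,0) (-1,0) (-4,0) (4,-3) (4,-3) (-1,2) (-1,2)
That's 12 distinct rows out of 16 strategies.

12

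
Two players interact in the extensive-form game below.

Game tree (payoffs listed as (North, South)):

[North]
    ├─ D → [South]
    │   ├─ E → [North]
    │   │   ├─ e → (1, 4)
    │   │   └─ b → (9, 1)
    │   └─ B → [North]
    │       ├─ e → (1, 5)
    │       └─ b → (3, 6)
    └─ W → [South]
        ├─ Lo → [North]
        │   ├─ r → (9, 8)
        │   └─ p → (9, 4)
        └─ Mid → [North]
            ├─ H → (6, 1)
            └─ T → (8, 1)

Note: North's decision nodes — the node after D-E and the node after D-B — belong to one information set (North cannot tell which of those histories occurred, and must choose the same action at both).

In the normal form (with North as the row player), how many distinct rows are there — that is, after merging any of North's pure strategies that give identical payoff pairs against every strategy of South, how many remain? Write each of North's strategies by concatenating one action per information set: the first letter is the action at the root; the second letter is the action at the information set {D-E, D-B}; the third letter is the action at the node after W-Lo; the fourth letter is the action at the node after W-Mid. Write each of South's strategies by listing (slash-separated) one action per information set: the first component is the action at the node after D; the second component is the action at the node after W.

6

North has 16 pure strategies: DerH, DerT, DepH, DepT, DbrH, DbrT, DbpH, DbpT, WerH, WerT, WepH, WepT, WbrH, WbrT, WbpH, WbpT. Columns: E/Lo, E/Mid, B/Lo, B/Mid.
{DerH, DerT, DepH, DepT} → row (1,4) (1,4) (1,5) (1,5)
{DbrH, DbrT, DbpH, DbpT} → row (9,1) (9,1) (3,6) (3,6)
{WerH, WbrH} → row (9,8) (6,1) (9,8) (6,1)
{WerT, WbrT} → row (9,8) (8,1) (9,8) (8,1)
{WepH, WbpH} → row (9,4) (6,1) (9,4) (6,1)
{WepT, WbpT} → row (9,4) (8,1) (9,4) (8,1)
That's 6 distinct rows out of 16 strategies.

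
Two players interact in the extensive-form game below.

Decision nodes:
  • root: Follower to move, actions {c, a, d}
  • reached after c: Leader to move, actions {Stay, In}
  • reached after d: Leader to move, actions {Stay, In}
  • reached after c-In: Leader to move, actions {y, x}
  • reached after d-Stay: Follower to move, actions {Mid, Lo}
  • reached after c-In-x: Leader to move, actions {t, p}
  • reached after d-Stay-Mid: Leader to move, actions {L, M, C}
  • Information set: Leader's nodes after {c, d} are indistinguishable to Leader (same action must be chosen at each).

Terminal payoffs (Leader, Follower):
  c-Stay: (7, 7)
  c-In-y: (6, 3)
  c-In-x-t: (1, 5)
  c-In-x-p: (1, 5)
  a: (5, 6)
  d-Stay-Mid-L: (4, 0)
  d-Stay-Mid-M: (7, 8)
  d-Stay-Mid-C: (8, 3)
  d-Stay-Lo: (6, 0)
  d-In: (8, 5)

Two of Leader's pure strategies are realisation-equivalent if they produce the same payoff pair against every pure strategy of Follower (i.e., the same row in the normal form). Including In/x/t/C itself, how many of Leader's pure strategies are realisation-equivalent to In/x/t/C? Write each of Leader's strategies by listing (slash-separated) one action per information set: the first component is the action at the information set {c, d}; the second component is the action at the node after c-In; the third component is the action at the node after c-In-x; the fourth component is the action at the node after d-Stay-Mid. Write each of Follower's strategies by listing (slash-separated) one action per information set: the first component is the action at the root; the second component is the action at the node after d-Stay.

Row for In/x/t/C (columns c/Mid, c/Lo, a/Mid, a/Lo, d/Mid, d/Lo): (1,5) (1,5) (5,6) (5,6) (8,5) (8,5).
Under In/x/t/C, Leader's choice at the node after d-Stay-Mid can never be reached regardless of what Follower does, so varying those choices leaves every outcome unchanged.
Holding the reachable choices fixed and varying the unreachable one freely already gives 3 equivalent strategies.
Checking the remaining rows, In/x/p/L, In/x/p/M, In/x/p/C also happen to give the same payoffs in every column, bringing the total to 6: In/x/t/L, In/x/t/M, In/x/t/C, In/x/p/L, In/x/p/M, In/x/p/C.

6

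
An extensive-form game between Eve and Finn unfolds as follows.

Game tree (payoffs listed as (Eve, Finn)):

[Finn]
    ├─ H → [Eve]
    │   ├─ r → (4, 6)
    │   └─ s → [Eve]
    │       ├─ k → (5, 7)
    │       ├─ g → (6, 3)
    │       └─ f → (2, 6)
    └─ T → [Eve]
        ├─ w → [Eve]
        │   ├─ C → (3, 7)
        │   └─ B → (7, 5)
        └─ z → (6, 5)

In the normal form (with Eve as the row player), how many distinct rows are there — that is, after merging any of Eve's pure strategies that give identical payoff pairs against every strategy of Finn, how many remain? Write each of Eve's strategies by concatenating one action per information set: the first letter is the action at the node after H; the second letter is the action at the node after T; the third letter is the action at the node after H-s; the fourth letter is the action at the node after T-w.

12

Eve has 24 pure strategies: rwkC, rwkB, rwgC, rwgB, rwfC, rwfB, rzkC, rzkB, rzgC, rzgB, rzfC, rzfB, swkC, swkB, swgC, swgB, swfC, swfB, szkC, szkB, szgC, szgB, szfC, szfB. Columns: H, T.
{rwkC, rwgC, rwfC} → row (4,6) (3,7)
{rwkB, rwgB, rwfB} → row (4,6) (7,5)
{rzkC, rzkB, rzgC, rzgB, rzfC, rzfB} → row (4,6) (6,5)
{swkC} → row (5,7) (3,7)
{swkB} → row (5,7) (7,5)
{swgC} → row (6,3) (3,7)
{swgB} → row (6,3) (7,5)
{swfC} → row (2,6) (3,7)
{swfB} → row (2,6) (7,5)
{szkC, szkB} → row (5,7) (6,5)
{szgC, szgB} → row (6,3) (6,5)
{szfC, szfB} → row (2,6) (6,5)
That's 12 distinct rows out of 24 strategies.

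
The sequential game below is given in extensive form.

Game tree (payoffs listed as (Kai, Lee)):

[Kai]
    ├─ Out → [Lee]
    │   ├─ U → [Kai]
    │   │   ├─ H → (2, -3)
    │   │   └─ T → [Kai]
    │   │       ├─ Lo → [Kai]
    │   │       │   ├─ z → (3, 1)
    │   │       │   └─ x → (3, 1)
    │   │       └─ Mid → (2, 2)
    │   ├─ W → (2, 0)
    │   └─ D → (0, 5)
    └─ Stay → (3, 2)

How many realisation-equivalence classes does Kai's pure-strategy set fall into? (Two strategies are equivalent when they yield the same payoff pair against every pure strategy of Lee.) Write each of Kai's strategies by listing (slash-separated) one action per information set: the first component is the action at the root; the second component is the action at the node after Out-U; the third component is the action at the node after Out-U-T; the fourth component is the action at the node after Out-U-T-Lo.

Kai has 16 pure strategies: Out/H/Lo/z, Out/H/Lo/x, Out/H/Mid/z, Out/H/Mid/x, Out/T/Lo/z, Out/T/Lo/x, Out/T/Mid/z, Out/T/Mid/x, Stay/H/Lo/z, Stay/H/Lo/x, Stay/H/Mid/z, Stay/H/Mid/x, Stay/T/Lo/z, Stay/T/Lo/x, Stay/T/Mid/z, Stay/T/Mid/x. Columns: U, W, D.
{Out/H/Lo/z, Out/H/Lo/x, Out/H/Mid/z, Out/H/Mid/x} → row (2,-3) (2,0) (0,5)
{Out/T/Lo/z, Out/T/Lo/x} → row (3,1) (2,0) (0,5)
{Out/T/Mid/z, Out/T/Mid/x} → row (2,2) (2,0) (0,5)
{Stay/H/Lo/z, Stay/H/Lo/x, Stay/H/Mid/z, Stay/H/Mid/x, Stay/T/Lo/z, Stay/T/Lo/x, Stay/T/Mid/z, Stay/T/Mid/x} → row (3,2) (3,2) (3,2)
That's 4 distinct rows out of 16 strategies.

4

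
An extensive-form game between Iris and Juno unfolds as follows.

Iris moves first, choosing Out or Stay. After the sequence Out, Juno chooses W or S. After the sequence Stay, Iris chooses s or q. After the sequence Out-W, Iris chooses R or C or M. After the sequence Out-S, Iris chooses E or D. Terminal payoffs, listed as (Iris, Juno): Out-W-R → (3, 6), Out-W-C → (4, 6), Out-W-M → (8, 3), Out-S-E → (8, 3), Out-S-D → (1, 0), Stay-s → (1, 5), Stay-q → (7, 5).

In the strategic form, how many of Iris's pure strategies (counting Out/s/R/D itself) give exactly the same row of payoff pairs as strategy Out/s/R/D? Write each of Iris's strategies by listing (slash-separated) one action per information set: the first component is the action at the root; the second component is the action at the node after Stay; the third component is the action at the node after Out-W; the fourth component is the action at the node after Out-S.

2

Row for Out/s/R/D (columns W, S): (3,6) (1,0).
Under Out/s/R/D, Iris's choice at the node after Stay can never be reached regardless of what Juno does, so varying those choices leaves every outcome unchanged.
Holding the reachable choices fixed and varying the unreachable one freely already gives 2 equivalent strategies.
No other strategy reproduces this row, so those 2 are the full class: Out/s/R/D, Out/q/R/D.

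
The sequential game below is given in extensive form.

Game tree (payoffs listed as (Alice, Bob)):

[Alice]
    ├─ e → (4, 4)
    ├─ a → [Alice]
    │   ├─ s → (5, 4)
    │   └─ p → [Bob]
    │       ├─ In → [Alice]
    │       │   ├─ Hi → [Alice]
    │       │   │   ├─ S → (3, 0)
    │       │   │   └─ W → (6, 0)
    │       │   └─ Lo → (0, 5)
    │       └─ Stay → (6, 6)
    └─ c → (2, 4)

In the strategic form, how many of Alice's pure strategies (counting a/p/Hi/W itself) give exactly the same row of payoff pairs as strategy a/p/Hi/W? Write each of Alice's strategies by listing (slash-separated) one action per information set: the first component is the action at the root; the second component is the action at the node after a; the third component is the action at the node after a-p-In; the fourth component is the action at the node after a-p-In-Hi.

Row for a/p/Hi/W (columns In, Stay): (6,0) (6,6).
Every one of Alice's information sets is on the play path for some reply by Bob when Alice follows a/p/Hi/W.
Changing the action at any of them therefore changes at least one column, so only a/p/Hi/W itself gives this row.

1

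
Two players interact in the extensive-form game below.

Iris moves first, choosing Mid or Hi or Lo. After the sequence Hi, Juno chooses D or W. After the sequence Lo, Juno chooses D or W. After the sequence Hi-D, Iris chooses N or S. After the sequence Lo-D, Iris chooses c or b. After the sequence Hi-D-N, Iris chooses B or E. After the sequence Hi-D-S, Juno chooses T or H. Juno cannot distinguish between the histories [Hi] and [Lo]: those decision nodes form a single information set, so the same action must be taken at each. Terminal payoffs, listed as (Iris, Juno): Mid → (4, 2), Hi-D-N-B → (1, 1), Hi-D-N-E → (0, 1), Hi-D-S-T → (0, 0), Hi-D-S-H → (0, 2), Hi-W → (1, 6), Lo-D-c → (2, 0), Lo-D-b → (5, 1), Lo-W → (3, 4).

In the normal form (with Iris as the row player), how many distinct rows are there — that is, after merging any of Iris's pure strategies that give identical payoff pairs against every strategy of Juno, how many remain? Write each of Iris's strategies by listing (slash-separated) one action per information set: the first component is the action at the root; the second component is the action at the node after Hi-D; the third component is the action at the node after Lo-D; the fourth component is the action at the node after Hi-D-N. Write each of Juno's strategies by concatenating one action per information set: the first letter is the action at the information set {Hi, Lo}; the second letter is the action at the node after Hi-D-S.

Iris has 24 pure strategies: Mid/N/c/B, Mid/N/c/E, Mid/N/b/B, Mid/N/b/E, Mid/S/c/B, Mid/S/c/E, Mid/S/b/B, Mid/S/b/E, Hi/N/c/B, Hi/N/c/E, Hi/N/b/B, Hi/N/b/E, Hi/S/c/B, Hi/S/c/E, Hi/S/b/B, Hi/S/b/E, Lo/N/c/B, Lo/N/c/E, Lo/N/b/B, Lo/N/b/E, Lo/S/c/B, Lo/S/c/E, Lo/S/b/B, Lo/S/b/E. Columns: DT, DH, WT, WH.
{Mid/N/c/B, Mid/N/c/E, Mid/N/b/B, Mid/N/b/E, Mid/S/c/B, Mid/S/c/E, Mid/S/b/B, Mid/S/b/E} → row (4,2) (4,2) (4,2) (4,2)
{Hi/N/c/B, Hi/N/b/B} → row (1,1) (1,1) (1,6) (1,6)
{Hi/N/c/E, Hi/N/b/E} → row (0,1) (0,1) (1,6) (1,6)
{Hi/S/c/B, Hi/S/c/E, Hi/S/b/B, Hi/S/b/E} → row (0,0) (0,2) (1,6) (1,6)
{Lo/N/c/B, Lo/N/c/E, Lo/S/c/B, Lo/S/c/E} → row (2,0) (2,0) (3,4) (3,4)
{Lo/N/b/B, Lo/N/b/E, Lo/S/b/B, Lo/S/b/E} → row (5,1) (5,1) (3,4) (3,4)
That's 6 distinct rows out of 24 strategies.

6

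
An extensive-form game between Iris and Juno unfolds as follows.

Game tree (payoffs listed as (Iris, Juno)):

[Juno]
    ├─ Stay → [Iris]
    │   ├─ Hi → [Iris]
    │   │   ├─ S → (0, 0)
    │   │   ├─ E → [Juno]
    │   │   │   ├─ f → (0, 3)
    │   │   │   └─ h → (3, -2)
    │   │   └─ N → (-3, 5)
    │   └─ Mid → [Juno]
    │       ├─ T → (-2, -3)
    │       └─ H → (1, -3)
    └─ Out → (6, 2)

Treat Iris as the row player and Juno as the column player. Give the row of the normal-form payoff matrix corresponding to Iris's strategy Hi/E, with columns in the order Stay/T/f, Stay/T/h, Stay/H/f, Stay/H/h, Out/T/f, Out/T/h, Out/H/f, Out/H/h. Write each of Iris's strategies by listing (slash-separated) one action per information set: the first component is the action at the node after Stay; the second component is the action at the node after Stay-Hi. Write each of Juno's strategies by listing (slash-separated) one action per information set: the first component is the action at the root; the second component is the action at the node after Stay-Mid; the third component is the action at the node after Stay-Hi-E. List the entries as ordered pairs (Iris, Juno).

vs Stay/T/f: Juno plays Stay → Iris plays Hi at [Stay] → Iris plays E at [Stay-Hi] → Juno plays f at [Stay-Hi-E] → (0, 3)
vs Stay/T/h: Juno plays Stay → Iris plays Hi at [Stay] → Iris plays E at [Stay-Hi] → Juno plays h at [Stay-Hi-E] → (3, -2)
vs Stay/H/f: Juno plays Stay → Iris plays Hi at [Stay] → Iris plays E at [Stay-Hi] → Juno plays f at [Stay-Hi-E] → (0, 3)
vs Stay/H/h: Juno plays Stay → Iris plays Hi at [Stay] → Iris plays E at [Stay-Hi] → Juno plays h at [Stay-Hi-E] → (3, -2)
vs Out/T/f: Juno plays Out → (6, 2)
vs Out/T/h: Juno plays Out → (6, 2)
vs Out/H/f: Juno plays Out → (6, 2)
vs Out/H/h: Juno plays Out → (6, 2)

(0,3) (3,-2) (0,3) (3,-2) (6,2) (6,2) (6,2) (6,2)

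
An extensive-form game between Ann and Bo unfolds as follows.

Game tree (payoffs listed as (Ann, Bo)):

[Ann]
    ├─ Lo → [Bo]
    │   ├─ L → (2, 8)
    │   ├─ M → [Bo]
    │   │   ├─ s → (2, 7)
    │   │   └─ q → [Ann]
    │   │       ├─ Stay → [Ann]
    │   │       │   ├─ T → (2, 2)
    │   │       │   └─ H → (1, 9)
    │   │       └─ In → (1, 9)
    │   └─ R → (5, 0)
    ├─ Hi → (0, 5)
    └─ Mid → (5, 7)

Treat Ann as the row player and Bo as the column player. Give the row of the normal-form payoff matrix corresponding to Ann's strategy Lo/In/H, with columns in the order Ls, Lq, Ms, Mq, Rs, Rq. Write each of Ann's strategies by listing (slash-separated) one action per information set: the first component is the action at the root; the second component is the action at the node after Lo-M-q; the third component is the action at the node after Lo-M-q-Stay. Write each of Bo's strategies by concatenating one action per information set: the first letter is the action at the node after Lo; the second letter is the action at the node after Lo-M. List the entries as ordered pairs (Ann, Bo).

(2,8) (2,8) (2,7) (1,9) (5,0) (5,0)

vs Ls: Ann plays Lo → Bo plays L at [Lo] → (2, 8)
vs Lq: Ann plays Lo → Bo plays L at [Lo] → (2, 8)
vs Ms: Ann plays Lo → Bo plays M at [Lo] → Bo plays s at [Lo-M] → (2, 7)
vs Mq: Ann plays Lo → Bo plays M at [Lo] → Bo plays q at [Lo-M] → Ann plays In at [Lo-M-q] → (1, 9)
vs Rs: Ann plays Lo → Bo plays R at [Lo] → (5, 0)
vs Rq: Ann plays Lo → Bo plays R at [Lo] → (5, 0)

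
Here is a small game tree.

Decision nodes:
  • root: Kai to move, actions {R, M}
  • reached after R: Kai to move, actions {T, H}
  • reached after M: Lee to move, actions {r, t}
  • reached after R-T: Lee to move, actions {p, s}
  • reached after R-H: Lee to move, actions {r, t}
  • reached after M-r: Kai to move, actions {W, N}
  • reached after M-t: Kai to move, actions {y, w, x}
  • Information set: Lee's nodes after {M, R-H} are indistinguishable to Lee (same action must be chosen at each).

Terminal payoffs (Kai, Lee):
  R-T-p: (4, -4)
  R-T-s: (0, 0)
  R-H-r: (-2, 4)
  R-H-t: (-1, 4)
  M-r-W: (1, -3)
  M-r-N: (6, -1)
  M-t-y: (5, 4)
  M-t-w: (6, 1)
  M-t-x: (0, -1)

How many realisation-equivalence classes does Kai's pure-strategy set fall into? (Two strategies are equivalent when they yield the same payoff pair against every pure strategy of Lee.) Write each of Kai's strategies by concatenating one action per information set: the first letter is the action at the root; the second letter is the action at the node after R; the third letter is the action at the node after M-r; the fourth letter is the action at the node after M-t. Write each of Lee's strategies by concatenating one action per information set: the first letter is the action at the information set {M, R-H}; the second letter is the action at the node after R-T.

Kai has 24 pure strategies: RTWy, RTWw, RTWx, RTNy, RTNw, RTNx, RHWy, RHWw, RHWx, RHNy, RHNw, RHNx, MTWy, MTWw, MTWx, MTNy, MTNw, MTNx, MHWy, MHWw, MHWx, MHNy, MHNw, MHNx. Columns: rp, rs, tp, ts.
{RTWy, RTWw, RTWx, RTNy, RTNw, RTNx} → row (4,-4) (0,0) (4,-4) (0,0)
{RHWy, RHWw, RHWx, RHNy, RHNw, RHNx} → row (-2,4) (-2,4) (-1,4) (-1,4)
{MTWy, MHWy} → row (1,-3) (1,-3) (5,4) (5,4)
{MTWw, MHWw} → row (1,-3) (1,-3) (6,1) (6,1)
{MTWx, MHWx} → row (1,-3) (1,-3) (0,-1) (0,-1)
{MTNy, MHNy} → row (6,-1) (6,-1) (5,4) (5,4)
{MTNw, MHNw} → row (6,-1) (6,-1) (6,1) (6,1)
{MTNx, MHNx} → row (6,-1) (6,-1) (0,-1) (0,-1)
That's 8 distinct rows out of 24 strategies.

8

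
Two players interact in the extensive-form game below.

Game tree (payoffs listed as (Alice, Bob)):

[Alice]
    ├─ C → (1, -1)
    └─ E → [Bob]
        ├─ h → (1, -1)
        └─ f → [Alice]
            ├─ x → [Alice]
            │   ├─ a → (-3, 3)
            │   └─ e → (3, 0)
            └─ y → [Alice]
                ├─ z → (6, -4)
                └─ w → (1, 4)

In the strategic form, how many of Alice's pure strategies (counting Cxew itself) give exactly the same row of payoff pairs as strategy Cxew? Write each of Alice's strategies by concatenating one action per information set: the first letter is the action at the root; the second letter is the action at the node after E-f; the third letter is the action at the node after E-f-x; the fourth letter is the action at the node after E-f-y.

8

Row for Cxew (columns h, f): (1,-1) (1,-1).
Under Cxew, Alice's choice at the node after E-f and at the node after E-f-x and at the node after E-f-y can never be reached regardless of what Bob does, so varying those choices leaves every outcome unchanged.
Holding the reachable choices fixed and varying the unreachable ones freely already gives 2 × 2 × 2 = 8 equivalent strategies.
No other strategy reproduces this row, so those 8 are the full class: Cxaz, Cxaw, Cxez, Cxew, Cyaz, Cyaw, Cyez, Cyew.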